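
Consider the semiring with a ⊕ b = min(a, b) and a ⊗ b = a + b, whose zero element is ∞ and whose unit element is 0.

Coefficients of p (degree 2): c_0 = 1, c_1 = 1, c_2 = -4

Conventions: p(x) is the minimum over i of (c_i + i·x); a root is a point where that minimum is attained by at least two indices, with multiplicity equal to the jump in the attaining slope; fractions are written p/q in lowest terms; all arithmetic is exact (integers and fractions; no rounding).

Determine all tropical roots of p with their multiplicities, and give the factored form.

hull edge (i=0, c=1) to (i=2, c=-4): slope -5/2, span 2
Factored form: p(x) = -4 ⊗ (x ⊕ 5/2) ⊗ (x ⊕ 5/2)
Answer: roots = 5/2 (mult 2)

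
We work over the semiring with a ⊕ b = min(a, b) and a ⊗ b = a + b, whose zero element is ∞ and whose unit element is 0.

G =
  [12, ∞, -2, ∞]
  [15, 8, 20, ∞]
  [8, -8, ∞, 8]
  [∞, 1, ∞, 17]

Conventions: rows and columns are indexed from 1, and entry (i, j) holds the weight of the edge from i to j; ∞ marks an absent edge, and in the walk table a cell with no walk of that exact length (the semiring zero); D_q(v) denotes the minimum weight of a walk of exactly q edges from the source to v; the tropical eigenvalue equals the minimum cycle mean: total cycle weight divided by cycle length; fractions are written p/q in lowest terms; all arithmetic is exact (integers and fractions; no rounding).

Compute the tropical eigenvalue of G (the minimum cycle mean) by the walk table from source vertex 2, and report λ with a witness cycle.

q=0: [∞, 0, ∞, ∞]
q=1: [15, 8, 20, ∞]
q=2: [23, 12, 13, 28]
q=3: [21, 5, 21, 21]
q=4: [20, 13, 19, 29]
Optimal cycle mean attained by: cycle 1->3->2->1, total (-2) + (-8) + 15, length 3.
Answer: λ = 5/3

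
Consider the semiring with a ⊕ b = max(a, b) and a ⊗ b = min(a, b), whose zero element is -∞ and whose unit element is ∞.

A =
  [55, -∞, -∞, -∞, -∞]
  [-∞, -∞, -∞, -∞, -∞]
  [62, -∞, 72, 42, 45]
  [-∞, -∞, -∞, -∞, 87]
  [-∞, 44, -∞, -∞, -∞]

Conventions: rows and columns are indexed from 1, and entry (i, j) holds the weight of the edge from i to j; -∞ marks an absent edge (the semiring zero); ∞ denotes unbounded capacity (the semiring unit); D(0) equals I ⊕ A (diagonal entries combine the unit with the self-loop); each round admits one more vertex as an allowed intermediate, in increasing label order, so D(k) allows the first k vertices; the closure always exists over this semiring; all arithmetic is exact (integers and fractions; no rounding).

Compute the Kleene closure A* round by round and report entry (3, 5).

D(0):
  [∞, -∞, -∞, -∞, -∞]
  [-∞, ∞, -∞, -∞, -∞]
  [62, -∞, ∞, 42, 45]
  [-∞, -∞, -∞, ∞, 87]
  [-∞, 44, -∞, -∞, ∞]
D(1):
  [∞, -∞, -∞, -∞, -∞]
  [-∞, ∞, -∞, -∞, -∞]
  [62, -∞, ∞, 42, 45]
  [-∞, -∞, -∞, ∞, 87]
  [-∞, 44, -∞, -∞, ∞]
D(2):
  [∞, -∞, -∞, -∞, -∞]
  [-∞, ∞, -∞, -∞, -∞]
  [62, -∞, ∞, 42, 45]
  [-∞, -∞, -∞, ∞, 87]
  [-∞, 44, -∞, -∞, ∞]
D(3):
  [∞, -∞, -∞, -∞, -∞]
  [-∞, ∞, -∞, -∞, -∞]
  [62, -∞, ∞, 42, 45]
  [-∞, -∞, -∞, ∞, 87]
  [-∞, 44, -∞, -∞, ∞]
D(4):
  [∞, -∞, -∞, -∞, -∞]
  [-∞, ∞, -∞, -∞, -∞]
  [62, -∞, ∞, 42, 45]
  [-∞, -∞, -∞, ∞, 87]
  [-∞, 44, -∞, -∞, ∞]
D(5):
  [∞, -∞, -∞, -∞, -∞]
  [-∞, ∞, -∞, -∞, -∞]
  [62, 44, ∞, 42, 45]
  [-∞, 44, -∞, ∞, 87]
  [-∞, 44, -∞, -∞, ∞]
Answer: A*[3][5] = 45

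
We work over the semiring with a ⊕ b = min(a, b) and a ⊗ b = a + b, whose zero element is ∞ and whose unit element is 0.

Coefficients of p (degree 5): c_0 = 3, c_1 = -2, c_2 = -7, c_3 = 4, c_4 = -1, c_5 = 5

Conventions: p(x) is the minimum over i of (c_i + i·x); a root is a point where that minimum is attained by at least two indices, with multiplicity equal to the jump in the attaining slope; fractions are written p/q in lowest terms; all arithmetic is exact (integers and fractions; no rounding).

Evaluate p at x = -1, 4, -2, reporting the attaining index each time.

p(-1) = min(3+0·(-1)=3, -2+1·(-1)=-3, -7+2·(-1)=-9, 4+3·(-1)=1, -1+4·(-1)=-5, 5+5·(-1)=0) = -9 (attained by i=2)
p(4) = min(3+0·4=3, -2+1·4=2, -7+2·4=1, 4+3·4=16, -1+4·4=15, 5+5·4=25) = 1 (attained by i=2)
p(-2) = min(3+0·(-2)=3, -2+1·(-2)=-4, -7+2·(-2)=-11, 4+3·(-2)=-2, -1+4·(-2)=-9, 5+5·(-2)=-5) = -11 (attained by i=2)
Answer: p(-1) = -9; p(4) = 1; p(-2) = -11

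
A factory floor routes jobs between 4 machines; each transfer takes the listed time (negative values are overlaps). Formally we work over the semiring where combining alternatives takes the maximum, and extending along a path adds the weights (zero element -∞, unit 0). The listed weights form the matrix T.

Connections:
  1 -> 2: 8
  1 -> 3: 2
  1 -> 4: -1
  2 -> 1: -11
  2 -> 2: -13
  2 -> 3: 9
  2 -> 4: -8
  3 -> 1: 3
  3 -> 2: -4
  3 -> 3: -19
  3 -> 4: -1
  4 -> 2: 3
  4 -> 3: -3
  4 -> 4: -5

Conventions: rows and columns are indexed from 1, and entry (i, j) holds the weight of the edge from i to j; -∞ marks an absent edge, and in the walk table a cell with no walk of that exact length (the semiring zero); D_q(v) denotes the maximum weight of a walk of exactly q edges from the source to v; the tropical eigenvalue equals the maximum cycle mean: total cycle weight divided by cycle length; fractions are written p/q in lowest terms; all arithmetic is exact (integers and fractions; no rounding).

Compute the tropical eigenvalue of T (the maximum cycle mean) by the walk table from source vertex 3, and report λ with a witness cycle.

q=0: [-∞, -∞, 0, -∞]
q=1: [3, -4, -19, -1]
q=2: [-15, 11, 5, 2]
q=3: [8, 5, 20, 4]
q=4: [23, 16, 14, 19]
Optimal cycle mean attained by: cycle 1->2->3->1, total 8 + 9 + 3, length 3.
Answer: λ = 20/3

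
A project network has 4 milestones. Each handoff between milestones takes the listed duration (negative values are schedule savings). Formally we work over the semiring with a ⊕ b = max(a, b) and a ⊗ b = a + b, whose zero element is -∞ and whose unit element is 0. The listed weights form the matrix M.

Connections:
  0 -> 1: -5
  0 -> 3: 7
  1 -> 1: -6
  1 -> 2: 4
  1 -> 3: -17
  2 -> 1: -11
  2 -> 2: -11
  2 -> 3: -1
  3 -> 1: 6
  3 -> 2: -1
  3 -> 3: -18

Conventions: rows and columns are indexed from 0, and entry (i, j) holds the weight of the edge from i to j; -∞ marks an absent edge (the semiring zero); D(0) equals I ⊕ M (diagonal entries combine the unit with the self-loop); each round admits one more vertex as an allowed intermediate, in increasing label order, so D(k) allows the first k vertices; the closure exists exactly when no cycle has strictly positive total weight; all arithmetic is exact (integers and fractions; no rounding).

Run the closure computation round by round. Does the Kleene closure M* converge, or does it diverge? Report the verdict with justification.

D(0):
  [0, -5, -∞, 7]
  [-∞, 0, 4, -17]
  [-∞, -11, 0, -1]
  [-∞, 6, -1, 0]
D(1):
  [0, -5, -∞, 7]
  [-∞, 0, 4, -17]
  [-∞, -11, 0, -1]
  [-∞, 6, -1, 0]
D(2):
  [0, -5, -1, 7]
  [-∞, 0, 4, -17]
  [-∞, -11, 0, -1]
  [-∞, 6, 10, 0]
Detection: at round 3, diagonal entry (3, 3) turns strictly positive.
Key observation: the cycle 3->1->2->3 has total weight 6 + 4 + (-1), which is strictly positive.
Answer: DIVERGES — positive cycle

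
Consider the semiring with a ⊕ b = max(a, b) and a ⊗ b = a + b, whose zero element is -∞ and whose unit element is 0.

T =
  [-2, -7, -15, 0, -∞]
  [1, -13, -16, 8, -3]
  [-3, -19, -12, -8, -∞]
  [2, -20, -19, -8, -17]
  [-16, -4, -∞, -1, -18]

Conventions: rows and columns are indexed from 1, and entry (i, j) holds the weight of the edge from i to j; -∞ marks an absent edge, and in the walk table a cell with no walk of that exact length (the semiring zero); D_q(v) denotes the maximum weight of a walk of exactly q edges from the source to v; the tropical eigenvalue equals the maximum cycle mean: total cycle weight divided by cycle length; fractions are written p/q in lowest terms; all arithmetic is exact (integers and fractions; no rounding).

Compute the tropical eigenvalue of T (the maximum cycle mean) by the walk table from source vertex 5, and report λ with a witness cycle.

q=0: [-∞, -∞, -∞, -∞, 0]
q=1: [-16, -4, -∞, -1, -18]
q=2: [1, -17, -20, 4, -7]
q=3: [6, -6, -14, 1, -13]
q=4: [4, -1, -9, 6, -9]
q=5: [8, -3, -11, 7, -4]
Optimal cycle mean attained by: cycle 1->2->4->1, total (-7) + 8 + 2, length 3.
Answer: λ = 1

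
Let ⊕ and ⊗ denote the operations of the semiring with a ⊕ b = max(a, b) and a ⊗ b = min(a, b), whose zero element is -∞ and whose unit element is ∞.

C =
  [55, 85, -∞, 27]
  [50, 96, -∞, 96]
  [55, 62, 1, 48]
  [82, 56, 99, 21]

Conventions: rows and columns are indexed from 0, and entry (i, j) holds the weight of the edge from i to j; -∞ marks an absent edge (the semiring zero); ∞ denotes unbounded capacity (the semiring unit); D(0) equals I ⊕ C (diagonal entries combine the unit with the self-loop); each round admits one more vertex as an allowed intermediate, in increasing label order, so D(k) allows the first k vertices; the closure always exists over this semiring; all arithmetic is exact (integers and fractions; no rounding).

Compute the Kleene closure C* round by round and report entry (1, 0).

D(0):
  [∞, 85, -∞, 27]
  [50, ∞, -∞, 96]
  [55, 62, ∞, 48]
  [82, 56, 99, ∞]
D(1):
  [∞, 85, -∞, 27]
  [50, ∞, -∞, 96]
  [55, 62, ∞, 48]
  [82, 82, 99, ∞]
D(2):
  [∞, 85, -∞, 85]
  [50, ∞, -∞, 96]
  [55, 62, ∞, 62]
  [82, 82, 99, ∞]
D(3):
  [∞, 85, -∞, 85]
  [50, ∞, -∞, 96]
  [55, 62, ∞, 62]
  [82, 82, 99, ∞]
D(4):
  [∞, 85, 85, 85]
  [82, ∞, 96, 96]
  [62, 62, ∞, 62]
  [82, 82, 99, ∞]
Answer: C*[1][0] = 82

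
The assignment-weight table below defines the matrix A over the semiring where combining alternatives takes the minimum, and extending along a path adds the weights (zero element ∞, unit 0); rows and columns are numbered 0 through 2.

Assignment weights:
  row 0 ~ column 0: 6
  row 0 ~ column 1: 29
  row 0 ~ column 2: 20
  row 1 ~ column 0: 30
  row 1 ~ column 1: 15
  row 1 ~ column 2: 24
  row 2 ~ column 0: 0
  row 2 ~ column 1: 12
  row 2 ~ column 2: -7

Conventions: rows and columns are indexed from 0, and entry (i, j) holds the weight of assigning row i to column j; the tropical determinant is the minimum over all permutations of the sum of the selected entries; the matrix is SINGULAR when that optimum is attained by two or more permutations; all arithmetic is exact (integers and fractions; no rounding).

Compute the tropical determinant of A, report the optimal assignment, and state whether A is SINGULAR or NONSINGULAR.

σ = (0, 1, 2): 6 + 15 + (-7) = 14
σ = (0, 2, 1): 6 + 24 + 12 = 42
σ = (1, 0, 2): 29 + 30 + (-7) = 52
σ = (1, 2, 0): 29 + 24 + 0 = 53
σ = (2, 0, 1): 20 + 30 + 12 = 62
σ = (2, 1, 0): 20 + 15 + 0 = 35
Optimal value attained by: σ = (0, 1, 2).
Answer: det⊕(A) = 14; verdict: NONSINGULAR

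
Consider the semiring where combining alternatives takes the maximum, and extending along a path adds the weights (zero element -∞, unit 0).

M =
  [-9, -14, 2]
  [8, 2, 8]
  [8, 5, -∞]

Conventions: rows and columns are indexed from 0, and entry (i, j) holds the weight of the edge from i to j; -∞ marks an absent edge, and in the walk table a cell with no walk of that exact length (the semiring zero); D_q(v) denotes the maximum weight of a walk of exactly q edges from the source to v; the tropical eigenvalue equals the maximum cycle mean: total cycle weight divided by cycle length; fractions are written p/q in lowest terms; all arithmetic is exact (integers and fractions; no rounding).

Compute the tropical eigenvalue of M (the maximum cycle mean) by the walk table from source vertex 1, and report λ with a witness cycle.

q=0: [-∞, 0, -∞]
q=1: [8, 2, 8]
q=2: [16, 13, 10]
q=3: [21, 15, 21]
Optimal cycle mean attained by: cycle 1->2->1, total 8 + 5, length 2.
Answer: λ = 13/2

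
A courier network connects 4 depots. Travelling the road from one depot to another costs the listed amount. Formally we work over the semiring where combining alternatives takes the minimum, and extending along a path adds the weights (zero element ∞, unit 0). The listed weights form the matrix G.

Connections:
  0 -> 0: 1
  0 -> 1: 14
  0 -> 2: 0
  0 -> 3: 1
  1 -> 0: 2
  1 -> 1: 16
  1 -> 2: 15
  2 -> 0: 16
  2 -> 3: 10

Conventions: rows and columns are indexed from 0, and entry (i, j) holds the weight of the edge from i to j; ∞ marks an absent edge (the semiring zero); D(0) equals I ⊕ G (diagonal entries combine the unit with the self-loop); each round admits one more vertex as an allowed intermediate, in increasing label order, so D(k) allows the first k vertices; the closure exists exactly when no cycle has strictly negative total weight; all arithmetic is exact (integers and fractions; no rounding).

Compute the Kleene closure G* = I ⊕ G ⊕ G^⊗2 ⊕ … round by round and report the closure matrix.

D(0):
  [0, 14, 0, 1]
  [2, 0, 15, ∞]
  [16, ∞, 0, 10]
  [∞, ∞, ∞, 0]
D(1):
  [0, 14, 0, 1]
  [2, 0, 2, 3]
  [16, 30, 0, 10]
  [∞, ∞, ∞, 0]
D(2):
  [0, 14, 0, 1]
  [2, 0, 2, 3]
  [16, 30, 0, 10]
  [∞, ∞, ∞, 0]
D(3):
  [0, 14, 0, 1]
  [2, 0, 2, 3]
  [16, 30, 0, 10]
  [∞, ∞, ∞, 0]
D(4):
  [0, 14, 0, 1]
  [2, 0, 2, 3]
  [16, 30, 0, 10]
  [∞, ∞, ∞, 0]
Answer: G* = [[0, 14, 0, 1], [2, 0, 2, 3], [16, 30, 0, 10], [∞, ∞, ∞, 0]]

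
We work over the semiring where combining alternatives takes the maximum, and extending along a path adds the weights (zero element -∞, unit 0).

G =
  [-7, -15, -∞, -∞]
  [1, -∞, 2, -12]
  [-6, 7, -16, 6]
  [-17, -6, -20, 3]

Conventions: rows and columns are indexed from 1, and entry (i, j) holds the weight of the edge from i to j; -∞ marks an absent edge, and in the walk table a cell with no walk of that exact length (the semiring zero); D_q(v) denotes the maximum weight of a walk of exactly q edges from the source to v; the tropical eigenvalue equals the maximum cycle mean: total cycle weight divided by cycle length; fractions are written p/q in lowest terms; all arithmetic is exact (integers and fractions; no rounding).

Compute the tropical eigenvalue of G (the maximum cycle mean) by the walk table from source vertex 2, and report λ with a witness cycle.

q=0: [-∞, 0, -∞, -∞]
q=1: [1, -∞, 2, -12]
q=2: [-4, 9, -14, 8]
q=3: [10, 2, 11, 11]
q=4: [5, 18, 4, 17]
Optimal cycle mean attained by: cycle 2->3->2, total 2 + 7, length 2.
Answer: λ = 9/2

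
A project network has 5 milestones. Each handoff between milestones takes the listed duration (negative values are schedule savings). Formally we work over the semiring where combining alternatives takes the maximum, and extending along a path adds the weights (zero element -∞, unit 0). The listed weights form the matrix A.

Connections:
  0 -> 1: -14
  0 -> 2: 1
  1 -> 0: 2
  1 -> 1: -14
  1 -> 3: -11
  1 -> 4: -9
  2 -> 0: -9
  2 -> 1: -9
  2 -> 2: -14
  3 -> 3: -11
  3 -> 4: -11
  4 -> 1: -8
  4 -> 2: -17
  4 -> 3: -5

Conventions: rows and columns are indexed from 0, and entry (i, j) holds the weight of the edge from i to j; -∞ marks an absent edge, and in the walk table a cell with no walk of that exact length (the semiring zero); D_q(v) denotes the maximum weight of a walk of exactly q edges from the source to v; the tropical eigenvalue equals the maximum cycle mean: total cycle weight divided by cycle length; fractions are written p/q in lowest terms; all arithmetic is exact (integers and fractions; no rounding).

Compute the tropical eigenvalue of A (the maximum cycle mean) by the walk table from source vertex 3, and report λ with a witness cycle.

q=0: [-∞, -∞, -∞, 0, -∞]
q=1: [-∞, -∞, -∞, -11, -11]
q=2: [-∞, -19, -28, -16, -22]
q=3: [-17, -30, -39, -27, -27]
q=4: [-28, -31, -16, -32, -38]
q=5: [-25, -25, -27, -42, -40]
Optimal cycle mean attained by: cycle 0->2->1->0, total 1 + (-9) + 2, length 3.
Answer: λ = -2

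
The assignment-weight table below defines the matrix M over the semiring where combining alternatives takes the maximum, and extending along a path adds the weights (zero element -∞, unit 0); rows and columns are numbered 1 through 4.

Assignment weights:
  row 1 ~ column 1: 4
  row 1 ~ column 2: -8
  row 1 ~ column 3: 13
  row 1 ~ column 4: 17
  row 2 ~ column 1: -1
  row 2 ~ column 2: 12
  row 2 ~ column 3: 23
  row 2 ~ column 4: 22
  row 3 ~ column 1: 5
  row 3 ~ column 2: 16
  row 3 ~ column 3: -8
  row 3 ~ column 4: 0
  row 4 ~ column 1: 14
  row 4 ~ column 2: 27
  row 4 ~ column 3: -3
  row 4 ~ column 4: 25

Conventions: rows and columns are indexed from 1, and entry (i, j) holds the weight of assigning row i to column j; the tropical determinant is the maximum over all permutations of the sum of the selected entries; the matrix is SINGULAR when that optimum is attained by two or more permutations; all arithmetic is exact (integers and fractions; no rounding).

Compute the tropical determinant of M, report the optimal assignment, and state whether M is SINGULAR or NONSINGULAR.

σ = (1, 2, 3, 4): 4 + 12 + (-8) + 25 = 33
σ = (1, 2, 4, 3): 4 + 12 + 0 + (-3) = 13
σ = (1, 3, 2, 4): 4 + 23 + 16 + 25 = 68
σ = (1, 3, 4, 2): 4 + 23 + 0 + 27 = 54
σ = (1, 4, 2, 3): 4 + 22 + 16 + (-3) = 39
σ = (1, 4, 3, 2): 4 + 22 + (-8) + 27 = 45
σ = (2, 1, 3, 4): (-8) + (-1) + (-8) + 25 = 8
σ = (2, 1, 4, 3): (-8) + (-1) + 0 + (-3) = -12
σ = (2, 3, 1, 4): (-8) + 23 + 5 + 25 = 45
σ = (2, 3, 4, 1): (-8) + 23 + 0 + 14 = 29
σ = (2, 4, 1, 3): (-8) + 22 + 5 + (-3) = 16
σ = (2, 4, 3, 1): (-8) + 22 + (-8) + 14 = 20
σ = (3, 1, 2, 4): 13 + (-1) + 16 + 25 = 53
σ = (3, 1, 4, 2): 13 + (-1) + 0 + 27 = 39
σ = (3, 2, 1, 4): 13 + 12 + 5 + 25 = 55
σ = (3, 2, 4, 1): 13 + 12 + 0 + 14 = 39
σ = (3, 4, 1, 2): 13 + 22 + 5 + 27 = 67
σ = (3, 4, 2, 1): 13 + 22 + 16 + 14 = 65
σ = (4, 1, 2, 3): 17 + (-1) + 16 + (-3) = 29
σ = (4, 1, 3, 2): 17 + (-1) + (-8) + 27 = 35
σ = (4, 2, 1, 3): 17 + 12 + 5 + (-3) = 31
σ = (4, 2, 3, 1): 17 + 12 + (-8) + 14 = 35
σ = (4, 3, 1, 2): 17 + 23 + 5 + 27 = 72
σ = (4, 3, 2, 1): 17 + 23 + 16 + 14 = 70
Optimal value attained by: σ = (4, 3, 1, 2).
Answer: det⊕(M) = 72; verdict: NONSINGULAR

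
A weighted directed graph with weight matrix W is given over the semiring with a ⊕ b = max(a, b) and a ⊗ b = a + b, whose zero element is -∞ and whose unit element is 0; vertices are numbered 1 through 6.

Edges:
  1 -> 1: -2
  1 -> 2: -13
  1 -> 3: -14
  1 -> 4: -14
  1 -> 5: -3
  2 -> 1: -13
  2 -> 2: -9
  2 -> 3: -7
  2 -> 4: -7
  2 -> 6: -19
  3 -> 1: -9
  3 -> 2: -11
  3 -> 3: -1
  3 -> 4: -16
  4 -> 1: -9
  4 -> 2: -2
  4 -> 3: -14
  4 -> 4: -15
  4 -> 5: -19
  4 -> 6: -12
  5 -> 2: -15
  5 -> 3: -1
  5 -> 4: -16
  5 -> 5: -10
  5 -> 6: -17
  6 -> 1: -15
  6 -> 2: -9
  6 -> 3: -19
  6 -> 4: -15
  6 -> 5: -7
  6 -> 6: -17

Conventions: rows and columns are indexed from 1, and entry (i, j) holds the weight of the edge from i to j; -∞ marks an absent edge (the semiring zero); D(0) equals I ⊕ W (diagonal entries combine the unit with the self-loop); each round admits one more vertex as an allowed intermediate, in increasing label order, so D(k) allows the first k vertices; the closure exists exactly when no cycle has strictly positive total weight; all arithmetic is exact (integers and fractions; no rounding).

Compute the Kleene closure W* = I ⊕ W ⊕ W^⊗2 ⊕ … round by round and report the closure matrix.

D(0):
  [0, -13, -14, -14, -3, -∞]
  [-13, 0, -7, -7, -∞, -19]
  [-9, -11, 0, -16, -∞, -∞]
  [-9, -2, -14, 0, -19, -12]
  [-∞, -15, -1, -16, 0, -17]
  [-15, -9, -19, -15, -7, 0]
D(1):
  [0, -13, -14, -14, -3, -∞]
  [-13, 0, -7, -7, -16, -19]
  [-9, -11, 0, -16, -12, -∞]
  [-9, -2, -14, 0, -12, -12]
  [-∞, -15, -1, -16, 0, -17]
  [-15, -9, -19, -15, -7, 0]
D(2):
  [0, -13, -14, -14, -3, -32]
  [-13, 0, -7, -7, -16, -19]
  [-9, -11, 0, -16, -12, -30]
  [-9, -2, -9, 0, -12, -12]
  [-28, -15, -1, -16, 0, -17]
  [-15, -9, -16, -15, -7, 0]
D(3):
  [0, -13, -14, -14, -3, -32]
  [-13, 0, -7, -7, -16, -19]
  [-9, -11, 0, -16, -12, -30]
  [-9, -2, -9, 0, -12, -12]
  [-10, -12, -1, -16, 0, -17]
  [-15, -9, -16, -15, -7, 0]
D(4):
  [0, -13, -14, -14, -3, -26]
  [-13, 0, -7, -7, -16, -19]
  [-9, -11, 0, -16, -12, -28]
  [-9, -2, -9, 0, -12, -12]
  [-10, -12, -1, -16, 0, -17]
  [-15, -9, -16, -15, -7, 0]
D(5):
  [0, -13, -4, -14, -3, -20]
  [-13, 0, -7, -7, -16, -19]
  [-9, -11, 0, -16, -12, -28]
  [-9, -2, -9, 0, -12, -12]
  [-10, -12, -1, -16, 0, -17]
  [-15, -9, -8, -15, -7, 0]
D(6):
  [0, -13, -4, -14, -3, -20]
  [-13, 0, -7, -7, -16, -19]
  [-9, -11, 0, -16, -12, -28]
  [-9, -2, -9, 0, -12, -12]
  [-10, -12, -1, -16, 0, -17]
  [-15, -9, -8, -15, -7, 0]
Answer: W* = [[0, -13, -4, -14, -3, -20], [-13, 0, -7, -7, -16, -19], [-9, -11, 0, -16, -12, -28], [-9, -2, -9, 0, -12, -12], [-10, -12, -1, -16, 0, -17], [-15, -9, -8, -15, -7, 0]]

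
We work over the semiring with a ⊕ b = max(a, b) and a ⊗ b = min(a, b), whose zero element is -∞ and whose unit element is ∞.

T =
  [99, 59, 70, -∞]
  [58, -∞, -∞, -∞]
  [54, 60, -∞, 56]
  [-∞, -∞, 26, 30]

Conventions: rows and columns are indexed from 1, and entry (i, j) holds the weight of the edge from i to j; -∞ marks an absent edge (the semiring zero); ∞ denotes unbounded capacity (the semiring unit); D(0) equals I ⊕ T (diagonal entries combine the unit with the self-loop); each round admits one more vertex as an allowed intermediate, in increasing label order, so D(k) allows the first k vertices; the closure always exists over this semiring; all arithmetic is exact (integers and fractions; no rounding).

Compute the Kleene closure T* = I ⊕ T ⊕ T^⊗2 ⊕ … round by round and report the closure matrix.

D(0):
  [∞, 59, 70, -∞]
  [58, ∞, -∞, -∞]
  [54, 60, ∞, 56]
  [-∞, -∞, 26, ∞]
D(1):
  [∞, 59, 70, -∞]
  [58, ∞, 58, -∞]
  [54, 60, ∞, 56]
  [-∞, -∞, 26, ∞]
D(2):
  [∞, 59, 70, -∞]
  [58, ∞, 58, -∞]
  [58, 60, ∞, 56]
  [-∞, -∞, 26, ∞]
D(3):
  [∞, 60, 70, 56]
  [58, ∞, 58, 56]
  [58, 60, ∞, 56]
  [26, 26, 26, ∞]
D(4):
  [∞, 60, 70, 56]
  [58, ∞, 58, 56]
  [58, 60, ∞, 56]
  [26, 26, 26, ∞]
Answer: T* = [[∞, 60, 70, 56], [58, ∞, 58, 56], [58, 60, ∞, 56], [26, 26, 26, ∞]]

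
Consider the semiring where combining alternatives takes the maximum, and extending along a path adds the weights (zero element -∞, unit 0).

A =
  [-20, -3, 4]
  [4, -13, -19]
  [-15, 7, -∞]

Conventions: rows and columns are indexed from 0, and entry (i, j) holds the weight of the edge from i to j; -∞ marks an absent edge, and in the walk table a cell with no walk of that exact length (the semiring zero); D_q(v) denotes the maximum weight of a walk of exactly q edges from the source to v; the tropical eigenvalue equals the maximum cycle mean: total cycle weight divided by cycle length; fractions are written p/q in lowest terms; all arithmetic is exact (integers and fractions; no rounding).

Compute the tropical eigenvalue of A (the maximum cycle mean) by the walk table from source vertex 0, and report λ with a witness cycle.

q=0: [0, -∞, -∞]
q=1: [-20, -3, 4]
q=2: [1, 11, -16]
q=3: [15, -2, 5]
Optimal cycle mean attained by: cycle 0->2->1->0, total 4 + 7 + 4, length 3.
Answer: λ = 5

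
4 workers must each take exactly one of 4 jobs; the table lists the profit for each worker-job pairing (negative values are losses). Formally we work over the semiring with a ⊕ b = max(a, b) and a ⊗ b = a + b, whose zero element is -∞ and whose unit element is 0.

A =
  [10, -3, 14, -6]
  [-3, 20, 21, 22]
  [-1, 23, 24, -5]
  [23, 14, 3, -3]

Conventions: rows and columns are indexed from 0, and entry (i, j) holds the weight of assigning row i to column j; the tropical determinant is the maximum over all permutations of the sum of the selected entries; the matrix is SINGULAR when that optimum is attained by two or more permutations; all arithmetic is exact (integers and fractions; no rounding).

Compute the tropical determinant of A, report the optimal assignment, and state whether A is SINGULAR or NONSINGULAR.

σ = (0, 1, 2, 3): 10 + 20 + 24 + (-3) = 51
σ = (0, 1, 3, 2): 10 + 20 + (-5) + 3 = 28
σ = (0, 2, 1, 3): 10 + 21 + 23 + (-3) = 51
σ = (0, 2, 3, 1): 10 + 21 + (-5) + 14 = 40
σ = (0, 3, 1, 2): 10 + 22 + 23 + 3 = 58
σ = (0, 3, 2, 1): 10 + 22 + 24 + 14 = 70
σ = (1, 0, 2, 3): (-3) + (-3) + 24 + (-3) = 15
σ = (1, 0, 3, 2): (-3) + (-3) + (-5) + 3 = -8
σ = (1, 2, 0, 3): (-3) + 21 + (-1) + (-3) = 14
σ = (1, 2, 3, 0): (-3) + 21 + (-5) + 23 = 36
σ = (1, 3, 0, 2): (-3) + 22 + (-1) + 3 = 21
σ = (1, 3, 2, 0): (-3) + 22 + 24 + 23 = 66
σ = (2, 0, 1, 3): 14 + (-3) + 23 + (-3) = 31
σ = (2, 0, 3, 1): 14 + (-3) + (-5) + 14 = 20
σ = (2, 1, 0, 3): 14 + 20 + (-1) + (-3) = 30
σ = (2, 1, 3, 0): 14 + 20 + (-5) + 23 = 52
σ = (2, 3, 0, 1): 14 + 22 + (-1) + 14 = 49
σ = (2, 3, 1, 0): 14 + 22 + 23 + 23 = 82
σ = (3, 0, 1, 2): (-6) + (-3) + 23 + 3 = 17
σ = (3, 0, 2, 1): (-6) + (-3) + 24 + 14 = 29
σ = (3, 1, 0, 2): (-6) + 20 + (-1) + 3 = 16
σ = (3, 1, 2, 0): (-6) + 20 + 24 + 23 = 61
σ = (3, 2, 0, 1): (-6) + 21 + (-1) + 14 = 28
σ = (3, 2, 1, 0): (-6) + 21 + 23 + 23 = 61
Optimal value attained by: σ = (2, 3, 1, 0).
Answer: det⊕(A) = 82; verdict: NONSINGULAR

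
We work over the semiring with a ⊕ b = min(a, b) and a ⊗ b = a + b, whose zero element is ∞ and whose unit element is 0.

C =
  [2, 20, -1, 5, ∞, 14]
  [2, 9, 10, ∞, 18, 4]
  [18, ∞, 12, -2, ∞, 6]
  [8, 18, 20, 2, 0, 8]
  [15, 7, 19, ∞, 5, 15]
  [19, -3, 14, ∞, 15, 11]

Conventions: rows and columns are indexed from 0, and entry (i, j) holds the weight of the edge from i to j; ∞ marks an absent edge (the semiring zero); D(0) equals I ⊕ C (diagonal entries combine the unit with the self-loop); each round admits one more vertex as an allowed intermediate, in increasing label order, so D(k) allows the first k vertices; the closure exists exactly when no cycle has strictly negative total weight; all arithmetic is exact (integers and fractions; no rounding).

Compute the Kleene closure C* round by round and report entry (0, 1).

D(0):
  [0, 20, -1, 5, ∞, 14]
  [2, 0, 10, ∞, 18, 4]
  [18, ∞, 0, -2, ∞, 6]
  [8, 18, 20, 0, 0, 8]
  [15, 7, 19, ∞, 0, 15]
  [19, -3, 14, ∞, 15, 0]
D(1):
  [0, 20, -1, 5, ∞, 14]
  [2, 0, 1, 7, 18, 4]
  [18, 38, 0, -2, ∞, 6]
  [8, 18, 7, 0, 0, 8]
  [15, 7, 14, 20, 0, 15]
  [19, -3, 14, 24, 15, 0]
D(2):
  [0, 20, -1, 5, 38, 14]
  [2, 0, 1, 7, 18, 4]
  [18, 38, 0, -2, 56, 6]
  [8, 18, 7, 0, 0, 8]
  [9, 7, 8, 14, 0, 11]
  [-1, -3, -2, 4, 15, 0]
D(3):
  [0, 20, -1, -3, 38, 5]
  [2, 0, 1, -1, 18, 4]
  [18, 38, 0, -2, 56, 6]
  [8, 18, 7, 0, 0, 8]
  [9, 7, 8, 6, 0, 11]
  [-1, -3, -2, -4, 15, 0]
D(4):
  [0, 15, -1, -3, -3, 5]
  [2, 0, 1, -1, -1, 4]
  [6, 16, 0, -2, -2, 6]
  [8, 18, 7, 0, 0, 8]
  [9, 7, 8, 6, 0, 11]
  [-1, -3, -2, -4, -4, 0]
D(5):
  [0, 4, -1, -3, -3, 5]
  [2, 0, 1, -1, -1, 4]
  [6, 5, 0, -2, -2, 6]
  [8, 7, 7, 0, 0, 8]
  [9, 7, 8, 6, 0, 11]
  [-1, -3, -2, -4, -4, 0]
D(6):
  [0, 2, -1, -3, -3, 5]
  [2, 0, 1, -1, -1, 4]
  [5, 3, 0, -2, -2, 6]
  [7, 5, 6, 0, 0, 8]
  [9, 7, 8, 6, 0, 11]
  [-1, -3, -2, -4, -4, 0]
Answer: C*[0][1] = 2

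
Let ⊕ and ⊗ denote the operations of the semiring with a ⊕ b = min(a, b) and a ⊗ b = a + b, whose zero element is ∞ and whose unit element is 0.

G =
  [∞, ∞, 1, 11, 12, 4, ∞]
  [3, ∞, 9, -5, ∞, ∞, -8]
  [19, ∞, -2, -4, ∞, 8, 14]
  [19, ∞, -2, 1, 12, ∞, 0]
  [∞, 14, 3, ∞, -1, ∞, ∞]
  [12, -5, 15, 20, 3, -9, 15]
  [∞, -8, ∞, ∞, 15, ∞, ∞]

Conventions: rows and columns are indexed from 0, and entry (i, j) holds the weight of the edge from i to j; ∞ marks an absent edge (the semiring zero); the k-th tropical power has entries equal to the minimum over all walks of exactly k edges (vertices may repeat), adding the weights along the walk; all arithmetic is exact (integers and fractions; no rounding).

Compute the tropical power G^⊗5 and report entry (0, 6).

G^⊗2:
  [16, -1, -1, -3, 7, -5, 11]
  [14, -16, -7, -4, 7, 7, -5]
  [15, 3, -6, -6, 8, -1, -4]
  [17, -8, -4, -6, 11, 6, 1]
  [17, 13, 1, -1, -2, 11, 6]
  [-2, -14, 4, -10, -6, -18, -13]
  [-5, 29, 1, -13, 14, ∞, -16]
G^⊗3:
  [2, -10, -5, -6, -2, -14, -9]
  [-13, -13, -9, -21, 6, -2, -24]
  [6, -12, -8, -10, 2, -10, -6]
  [-5, -7, -8, -13, 6, -3, -16]
  [16, -2, -3, -3, -3, 2, -1]
  [-11, -23, -12, -19, -15, -27, -22]
  [6, -24, -15, -12, -1, -1, -13]
G^⊗4:
  [-7, -19, -8, -15, -11, -23, -18]
  [-10, -32, -23, -20, -9, -11, -21]
  [-9, -15, -12, -17, -7, -19, -20]
  [-4, -24, -15, -12, -1, -12, -15]
  [1, -9, -5, -7, -4, -7, -10]
  [-20, -32, -21, -28, -24, -36, -31]
  [-21, -21, -17, -29, -2, -10, -32]
G^⊗5:
  [-16, -28, -17, -24, -20, -32, -27]
  [-29, -29, -25, -37, -10, -20, -40]
  [-12, -28, -19, -20, -16, -28, -23]
  [-21, -23, -17, -29, -9, -21, -32]
  [-6, -18, -9, -14, -5, -16, -17]
  [-29, -41, -30, -37, -33, -45, -40]
  [-18, -40, -31, -28, -17, -19, -29]
Key observation: the optimum is the walk 0->5->5->5->1->6, with weight 4 + (-9) + (-9) + (-5) + (-8) = -27.
Optimal value attained by: walk 0->5->5->5->1->6.
Answer: (G^⊗5)[0][6] = -27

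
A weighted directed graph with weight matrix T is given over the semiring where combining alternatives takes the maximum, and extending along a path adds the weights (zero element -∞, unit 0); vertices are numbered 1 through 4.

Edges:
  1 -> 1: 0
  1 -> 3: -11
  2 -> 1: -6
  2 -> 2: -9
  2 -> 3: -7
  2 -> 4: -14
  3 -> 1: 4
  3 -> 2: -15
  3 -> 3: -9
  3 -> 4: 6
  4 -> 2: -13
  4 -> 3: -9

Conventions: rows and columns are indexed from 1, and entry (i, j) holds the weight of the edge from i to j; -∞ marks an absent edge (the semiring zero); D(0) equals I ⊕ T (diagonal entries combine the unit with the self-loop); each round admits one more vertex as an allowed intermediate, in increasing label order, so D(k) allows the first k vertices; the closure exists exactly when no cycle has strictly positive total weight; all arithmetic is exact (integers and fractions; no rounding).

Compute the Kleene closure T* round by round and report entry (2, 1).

D(0):
  [0, -∞, -11, -∞]
  [-6, 0, -7, -14]
  [4, -15, 0, 6]
  [-∞, -13, -9, 0]
D(1):
  [0, -∞, -11, -∞]
  [-6, 0, -7, -14]
  [4, -15, 0, 6]
  [-∞, -13, -9, 0]
D(2):
  [0, -∞, -11, -∞]
  [-6, 0, -7, -14]
  [4, -15, 0, 6]
  [-19, -13, -9, 0]
D(3):
  [0, -26, -11, -5]
  [-3, 0, -7, -1]
  [4, -15, 0, 6]
  [-5, -13, -9, 0]
D(4):
  [0, -18, -11, -5]
  [-3, 0, -7, -1]
  [4, -7, 0, 6]
  [-5, -13, -9, 0]
Answer: T*[2][1] = -3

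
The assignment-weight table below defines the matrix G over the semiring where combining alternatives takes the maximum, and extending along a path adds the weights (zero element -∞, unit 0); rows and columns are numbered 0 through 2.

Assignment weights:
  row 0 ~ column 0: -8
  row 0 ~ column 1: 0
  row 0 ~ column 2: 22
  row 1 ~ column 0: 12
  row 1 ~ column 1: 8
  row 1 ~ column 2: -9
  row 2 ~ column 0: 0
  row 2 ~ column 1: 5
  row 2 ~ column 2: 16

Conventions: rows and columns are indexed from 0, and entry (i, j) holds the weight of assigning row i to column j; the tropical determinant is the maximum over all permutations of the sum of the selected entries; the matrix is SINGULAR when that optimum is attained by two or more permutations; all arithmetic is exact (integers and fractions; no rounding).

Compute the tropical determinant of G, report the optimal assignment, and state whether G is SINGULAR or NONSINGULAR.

σ = (0, 1, 2): (-8) + 8 + 16 = 16
σ = (0, 2, 1): (-8) + (-9) + 5 = -12
σ = (1, 0, 2): 0 + 12 + 16 = 28
σ = (1, 2, 0): 0 + (-9) + 0 = -9
σ = (2, 0, 1): 22 + 12 + 5 = 39
σ = (2, 1, 0): 22 + 8 + 0 = 30
Optimal value attained by: σ = (2, 0, 1).
Answer: det⊕(G) = 39; verdict: NONSINGULAR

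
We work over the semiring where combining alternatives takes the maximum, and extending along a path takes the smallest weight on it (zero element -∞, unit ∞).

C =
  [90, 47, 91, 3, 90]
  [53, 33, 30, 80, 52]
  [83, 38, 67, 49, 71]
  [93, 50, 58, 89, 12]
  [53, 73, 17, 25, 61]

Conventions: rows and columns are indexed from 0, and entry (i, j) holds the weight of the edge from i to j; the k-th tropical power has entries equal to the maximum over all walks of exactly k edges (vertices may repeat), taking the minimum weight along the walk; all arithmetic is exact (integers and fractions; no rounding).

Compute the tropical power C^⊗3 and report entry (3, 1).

C^⊗2:
  [90, 73, 90, 49, 90]
  [80, 52, 58, 80, 53]
  [83, 71, 83, 49, 83]
  [90, 50, 91, 89, 90]
  [53, 61, 53, 73, 61]
C^⊗3:
  [90, 73, 90, 73, 90]
  [80, 53, 80, 80, 80]
  [83, 73, 83, 71, 83]
  [90, 73, 90, 89, 90]
  [73, 61, 58, 73, 61]
Key observation: the optimum is the walk 3->0->4->1, with weight 93 min 90 min 73 = 73.
Optimal value attained by: walk 3->0->4->1.
Answer: (C^⊗3)[3][1] = 73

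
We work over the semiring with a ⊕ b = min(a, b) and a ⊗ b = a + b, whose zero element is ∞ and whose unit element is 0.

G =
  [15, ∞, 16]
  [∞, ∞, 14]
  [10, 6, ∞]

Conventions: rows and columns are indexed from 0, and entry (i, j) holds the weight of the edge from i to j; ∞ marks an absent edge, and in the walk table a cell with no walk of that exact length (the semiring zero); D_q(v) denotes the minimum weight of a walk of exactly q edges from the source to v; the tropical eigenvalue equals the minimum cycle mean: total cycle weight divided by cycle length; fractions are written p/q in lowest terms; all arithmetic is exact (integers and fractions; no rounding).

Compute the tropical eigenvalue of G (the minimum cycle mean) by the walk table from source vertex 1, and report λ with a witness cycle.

q=0: [∞, 0, ∞]
q=1: [∞, ∞, 14]
q=2: [24, 20, ∞]
q=3: [39, ∞, 34]
Optimal cycle mean attained by: cycle 1->2->1, total 14 + 6, length 2.
Answer: λ = 10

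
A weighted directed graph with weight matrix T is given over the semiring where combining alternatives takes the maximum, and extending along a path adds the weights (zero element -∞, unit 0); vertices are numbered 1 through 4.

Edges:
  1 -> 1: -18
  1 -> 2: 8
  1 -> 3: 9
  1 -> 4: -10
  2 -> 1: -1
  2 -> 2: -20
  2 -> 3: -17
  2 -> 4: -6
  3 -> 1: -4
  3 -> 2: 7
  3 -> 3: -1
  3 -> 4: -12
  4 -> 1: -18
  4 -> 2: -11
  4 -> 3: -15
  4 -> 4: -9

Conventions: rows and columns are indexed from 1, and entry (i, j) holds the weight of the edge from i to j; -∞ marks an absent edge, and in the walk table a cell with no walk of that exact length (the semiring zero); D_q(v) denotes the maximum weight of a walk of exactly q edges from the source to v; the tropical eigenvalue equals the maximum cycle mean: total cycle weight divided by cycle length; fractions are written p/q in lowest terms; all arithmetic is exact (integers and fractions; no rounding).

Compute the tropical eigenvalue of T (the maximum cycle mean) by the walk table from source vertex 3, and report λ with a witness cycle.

q=0: [-∞, -∞, 0, -∞]
q=1: [-4, 7, -1, -12]
q=2: [6, 6, 5, 1]
q=3: [5, 14, 15, 0]
q=4: [13, 22, 14, 8]
Optimal cycle mean attained by: cycle 1->3->2->1, total 9 + 7 + (-1), length 3.
Answer: λ = 5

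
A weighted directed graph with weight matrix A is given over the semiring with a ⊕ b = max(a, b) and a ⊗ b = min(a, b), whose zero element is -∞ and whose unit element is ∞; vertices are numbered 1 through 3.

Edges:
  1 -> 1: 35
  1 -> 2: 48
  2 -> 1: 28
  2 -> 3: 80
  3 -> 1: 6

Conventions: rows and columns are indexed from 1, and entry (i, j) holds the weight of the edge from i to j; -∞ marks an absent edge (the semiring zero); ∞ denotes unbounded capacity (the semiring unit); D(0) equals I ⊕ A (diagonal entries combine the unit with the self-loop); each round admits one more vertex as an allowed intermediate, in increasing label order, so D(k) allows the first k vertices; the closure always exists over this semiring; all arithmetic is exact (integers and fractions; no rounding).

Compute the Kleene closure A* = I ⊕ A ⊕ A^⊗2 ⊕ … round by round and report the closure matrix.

D(0):
  [∞, 48, -∞]
  [28, ∞, 80]
  [6, -∞, ∞]
D(1):
  [∞, 48, -∞]
  [28, ∞, 80]
  [6, 6, ∞]
D(2):
  [∞, 48, 48]
  [28, ∞, 80]
  [6, 6, ∞]
D(3):
  [∞, 48, 48]
  [28, ∞, 80]
  [6, 6, ∞]
Answer: A* = [[∞, 48, 48], [28, ∞, 80], [6, 6, ∞]]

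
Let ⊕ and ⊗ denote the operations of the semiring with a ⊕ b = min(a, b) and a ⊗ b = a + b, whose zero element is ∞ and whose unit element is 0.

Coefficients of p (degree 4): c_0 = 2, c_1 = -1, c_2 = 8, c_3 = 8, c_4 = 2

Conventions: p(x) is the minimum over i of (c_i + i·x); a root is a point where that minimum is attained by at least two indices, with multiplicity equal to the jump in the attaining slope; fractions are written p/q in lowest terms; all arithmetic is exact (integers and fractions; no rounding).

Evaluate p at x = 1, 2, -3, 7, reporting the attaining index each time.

p(1) = min(2+0·1=2, -1+1·1=0, 8+2·1=10, 8+3·1=11, 2+4·1=6) = 0 (attained by i=1)
p(2) = min(2+0·2=2, -1+1·2=1, 8+2·2=12, 8+3·2=14, 2+4·2=10) = 1 (attained by i=1)
p(-3) = min(2+0·(-3)=2, -1+1·(-3)=-4, 8+2·(-3)=2, 8+3·(-3)=-1, 2+4·(-3)=-10) = -10 (attained by i=4)
p(7) = min(2+0·7=2, -1+1·7=6, 8+2·7=22, 8+3·7=29, 2+4·7=30) = 2 (attained by i=0)
Answer: p(1) = 0; p(2) = 1; p(-3) = -10; p(7) = 2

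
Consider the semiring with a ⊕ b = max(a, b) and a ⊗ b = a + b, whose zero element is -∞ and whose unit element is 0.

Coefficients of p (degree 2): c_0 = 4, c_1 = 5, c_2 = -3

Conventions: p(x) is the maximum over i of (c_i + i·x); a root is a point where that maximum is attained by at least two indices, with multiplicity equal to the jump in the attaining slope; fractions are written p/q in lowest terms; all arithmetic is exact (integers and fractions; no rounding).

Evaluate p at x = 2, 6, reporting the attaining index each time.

p(2) = max(4+0·2=4, 5+1·2=7, -3+2·2=1) = 7 (attained by i=1)
p(6) = max(4+0·6=4, 5+1·6=11, -3+2·6=9) = 11 (attained by i=1)
Answer: p(2) = 7; p(6) = 11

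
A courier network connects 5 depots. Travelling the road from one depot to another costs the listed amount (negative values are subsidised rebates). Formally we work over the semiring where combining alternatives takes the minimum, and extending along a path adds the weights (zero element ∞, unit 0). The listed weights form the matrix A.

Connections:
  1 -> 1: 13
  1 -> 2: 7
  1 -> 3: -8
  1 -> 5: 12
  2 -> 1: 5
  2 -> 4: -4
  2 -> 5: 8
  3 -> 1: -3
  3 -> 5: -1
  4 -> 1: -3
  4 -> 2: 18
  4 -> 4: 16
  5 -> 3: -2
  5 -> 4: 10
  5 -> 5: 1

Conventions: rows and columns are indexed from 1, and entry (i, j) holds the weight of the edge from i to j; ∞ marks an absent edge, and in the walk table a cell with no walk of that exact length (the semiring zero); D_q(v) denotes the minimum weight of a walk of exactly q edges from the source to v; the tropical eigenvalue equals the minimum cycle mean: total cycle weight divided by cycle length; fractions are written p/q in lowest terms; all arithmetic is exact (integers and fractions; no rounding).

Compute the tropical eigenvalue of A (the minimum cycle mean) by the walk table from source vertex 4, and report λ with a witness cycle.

q=0: [∞, ∞, ∞, 0, ∞]
q=1: [-3, 18, ∞, 16, ∞]
q=2: [10, 4, -11, 14, 9]
q=3: [-14, 17, 2, 0, -12]
q=4: [-3, -7, -22, -2, -11]
q=5: [-25, 4, -13, -11, -23]
Optimal cycle mean attained by: cycle 1->3->1, total (-8) + (-3), length 2.
Answer: λ = -11/2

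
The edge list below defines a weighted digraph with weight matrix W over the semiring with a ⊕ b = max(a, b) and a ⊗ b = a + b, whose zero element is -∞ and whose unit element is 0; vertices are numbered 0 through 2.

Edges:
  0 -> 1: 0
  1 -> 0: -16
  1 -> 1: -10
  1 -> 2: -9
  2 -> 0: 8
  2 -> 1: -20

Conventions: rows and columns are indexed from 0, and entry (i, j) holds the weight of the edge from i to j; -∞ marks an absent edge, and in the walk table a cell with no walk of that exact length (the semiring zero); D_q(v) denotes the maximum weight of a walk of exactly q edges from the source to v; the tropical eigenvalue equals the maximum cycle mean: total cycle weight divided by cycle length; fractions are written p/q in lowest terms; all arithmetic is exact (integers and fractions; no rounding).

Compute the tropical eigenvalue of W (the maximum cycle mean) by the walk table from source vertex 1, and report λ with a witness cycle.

q=0: [-∞, 0, -∞]
q=1: [-16, -10, -9]
q=2: [-1, -16, -19]
q=3: [-11, -1, -25]
Optimal cycle mean attained by: cycle 0->1->2->0, total 0 + (-9) + 8, length 3.
Answer: λ = -1/3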